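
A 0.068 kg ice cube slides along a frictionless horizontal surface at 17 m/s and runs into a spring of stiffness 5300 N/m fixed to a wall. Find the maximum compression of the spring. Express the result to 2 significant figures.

At max compression the cube is momentarily at rest: ½mv² = ½kx²
x = v√(m/k) = 17 × √(0.068/5300) = 0.06089 m

x = 0.061 m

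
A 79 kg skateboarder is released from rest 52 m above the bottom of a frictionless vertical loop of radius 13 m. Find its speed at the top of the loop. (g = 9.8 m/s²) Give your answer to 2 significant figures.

Energy conservation: mgh = ½mv_top² + mg(2r)
v_top² = 2g(h − 2r) = 2(9.8)(52 − 26.00) = 509.6
v_top = 22.57 m/s

v = 23 m/s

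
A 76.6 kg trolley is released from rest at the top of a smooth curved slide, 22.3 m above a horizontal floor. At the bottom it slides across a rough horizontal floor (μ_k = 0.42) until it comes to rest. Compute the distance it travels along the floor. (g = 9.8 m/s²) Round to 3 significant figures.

d = 53.1 m

Energy bookkeeping (friction removes W_f = μ_k N d):
At rest all PE has been dissipated by friction: mgh = μ_k m g d
d = h/μ_k = 22.3/0.42 = 53.10 m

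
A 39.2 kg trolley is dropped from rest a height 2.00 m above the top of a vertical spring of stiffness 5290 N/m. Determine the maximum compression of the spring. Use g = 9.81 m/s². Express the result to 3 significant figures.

Measuring PE from the top of the relaxed spring, at max compression the trolley has dropped H + x with zero KE, so:
mg(H + x) = ½kx²
½(5290)x² − (39.2)(9.81)x − (39.2)(9.81)(2.00) = 0
2645x² − 384.6x − 769.1 = 0
x = [384.6 + √(147880 + 8.1371e+06)]/(2 × 2645) = 0.6168 m

x = 0.617 m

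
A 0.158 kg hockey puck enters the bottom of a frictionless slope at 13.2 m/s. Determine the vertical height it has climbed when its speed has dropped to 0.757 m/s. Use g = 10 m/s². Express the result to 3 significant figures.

h = 8.68 m

Conservation of energy: ½mv₁² = ½mv₂² + mgh
h = (v₁² − v₂²)/(2g) = (13.2² − 0.757²)/(2 × 10) = 8.683 m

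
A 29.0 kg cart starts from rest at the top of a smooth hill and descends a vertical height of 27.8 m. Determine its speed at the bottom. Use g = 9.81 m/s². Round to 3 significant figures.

v = 23.4 m/s

Energy conservation between the two points: mgh = ½mv²
The mass cancels from both sides.
v = √(2gh) = √(2 × 9.81 × 27.8) = √545.44 = 23.35 m/s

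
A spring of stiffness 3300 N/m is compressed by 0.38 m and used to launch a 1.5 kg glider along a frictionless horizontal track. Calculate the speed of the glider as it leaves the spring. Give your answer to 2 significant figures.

v = 18 m/s

The glider leaves the spring when the spring is at natural length, so ½kx² = ½mv²
v = x√(k/m) = 0.38 × √(3300/1.5) = 17.82 m/s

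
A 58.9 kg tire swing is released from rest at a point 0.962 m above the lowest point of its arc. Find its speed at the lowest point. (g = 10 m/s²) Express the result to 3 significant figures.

v = 4.39 m/s

By conservation of mechanical energy, mgh = ½mv²
The mass cancels from both sides.
v = √(2gh) = √(2 × 10 × 0.962) = √19.240 = 4.386 m/s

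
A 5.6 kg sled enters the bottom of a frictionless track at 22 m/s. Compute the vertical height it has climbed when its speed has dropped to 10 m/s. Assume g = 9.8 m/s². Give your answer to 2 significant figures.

h = 20 m

Conservation of energy: ½mv₁² = ½mv₂² + mgh
h = (v₁² − v₂²)/(2g) = (22² − 10²)/(2 × 9.8) = 19.59 m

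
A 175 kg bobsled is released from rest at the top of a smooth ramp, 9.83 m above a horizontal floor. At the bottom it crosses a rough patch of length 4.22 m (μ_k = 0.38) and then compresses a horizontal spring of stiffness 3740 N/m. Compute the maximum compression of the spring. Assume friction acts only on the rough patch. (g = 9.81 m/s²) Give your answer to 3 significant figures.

Initial energy: E₁ = mgh = (175)(9.81)(9.83) = 16876 J
Friction removes W_f = μ_k mg d = (0.38)(175)(9.81)(4.22) = 2753 J
Energy reaching the spring: E = 16876 − 2753 = 14123 J
At max compression ½kx² = E ⇒ x = √(2E/k) = √(2 × 14123/3740) = 2.748 m

x = 2.75 m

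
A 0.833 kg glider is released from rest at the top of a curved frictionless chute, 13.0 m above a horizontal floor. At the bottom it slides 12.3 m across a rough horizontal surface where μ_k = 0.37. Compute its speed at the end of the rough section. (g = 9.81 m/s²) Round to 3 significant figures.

v = 12.9 m/s

Energy bookkeeping (friction removes W_f = μ_k N d):
mgh = ½mv² + μ_k m g d
W_f = μ_k mg d = (0.37)(0.833)(9.81)(12.3) = 37.19 J
½mv² = mgh − W_f = 106.23 − 37.19 = 69.043 J
v = √(2 × 69.043/0.833) = 12.88 m/s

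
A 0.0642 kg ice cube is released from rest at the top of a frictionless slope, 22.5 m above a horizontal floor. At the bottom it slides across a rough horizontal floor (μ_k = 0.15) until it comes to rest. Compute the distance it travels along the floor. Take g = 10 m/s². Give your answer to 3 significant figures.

d = 150 m

Applying the work–energy principle:
At rest all PE has been dissipated by friction: mgh = μ_k m g d
d = h/μ_k = 22.5/0.15 = 150.0 m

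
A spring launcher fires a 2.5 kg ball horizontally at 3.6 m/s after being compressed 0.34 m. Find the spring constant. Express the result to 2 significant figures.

Spring PE at full compression equals KE at release: ½kx² = ½mv²
k = mv²/x² = (2.5)(3.6)²/(0.34)² = 280.3 N/m

k = 280 N/m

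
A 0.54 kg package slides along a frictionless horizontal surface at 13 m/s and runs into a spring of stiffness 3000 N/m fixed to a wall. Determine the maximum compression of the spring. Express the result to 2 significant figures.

At max compression the package is momentarily at rest: ½mv² = ½kx²
x = v√(m/k) = 13 × √(0.54/3000) = 0.1744 m

x = 0.17 m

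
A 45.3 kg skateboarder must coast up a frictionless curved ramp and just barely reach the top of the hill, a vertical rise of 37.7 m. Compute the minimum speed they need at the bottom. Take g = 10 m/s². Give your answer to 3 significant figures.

v = 27.5 m/s

At the top they are momentarily at rest, so all KE converts to PE: ½mv² = mgh
v = √(2gh) = √(2 × 10 × 37.7) = 27.46 m/s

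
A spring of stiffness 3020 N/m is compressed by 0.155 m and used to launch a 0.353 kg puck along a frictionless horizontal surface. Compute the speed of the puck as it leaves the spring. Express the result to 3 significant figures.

v = 14.3 m/s

Spring PE converts entirely to kinetic energy: ½kx² = ½mv²
v = x√(k/m) = 0.155 × √(3020/0.353) = 14.34 m/s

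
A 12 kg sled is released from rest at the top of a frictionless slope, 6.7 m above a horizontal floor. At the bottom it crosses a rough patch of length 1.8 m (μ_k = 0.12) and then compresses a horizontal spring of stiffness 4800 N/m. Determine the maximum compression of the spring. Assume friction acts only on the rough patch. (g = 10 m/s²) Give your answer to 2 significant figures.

x = 0.57 m

Initial energy: E₁ = mgh = (12)(10)(6.7) = 804.00 J
Friction removes W_f = μ_k mg d = (0.12)(12)(10)(1.8) = 25.92 J
Energy reaching the spring: E = 804.00 − 25.92 = 778.08 J
At max compression ½kx² = E ⇒ x = √(2E/k) = √(2 × 778.08/4800) = 0.5694 m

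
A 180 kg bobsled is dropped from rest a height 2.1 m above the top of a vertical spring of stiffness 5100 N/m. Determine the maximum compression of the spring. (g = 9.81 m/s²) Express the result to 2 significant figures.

x = 1.6 m

Measuring PE from the top of the relaxed spring, at max compression the bobsled has dropped H + x with zero KE, so:
mg(H + x) = ½kx²
½(5100)x² − (180)(9.81)x − (180)(9.81)(2.1) = 0
2550x² − 1766x − 3708 = 0
x = [1766 + √(3.118e+06 + 3.7823e+07)]/(2 × 2550) = 1.601 m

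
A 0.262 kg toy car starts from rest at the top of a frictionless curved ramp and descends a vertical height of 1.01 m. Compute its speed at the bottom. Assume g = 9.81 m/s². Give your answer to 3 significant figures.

Equating total energy at the two states: mgh = ½mv²
v = √(2gh) = √(2 × 9.81 × 1.01) = √19.816 = 4.452 m/s

v = 4.45 m/s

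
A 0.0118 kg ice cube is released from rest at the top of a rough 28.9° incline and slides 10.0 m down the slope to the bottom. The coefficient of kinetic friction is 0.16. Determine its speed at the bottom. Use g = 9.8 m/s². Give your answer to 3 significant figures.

Taking the bottom as reference, mgh = ½mv² + μ_k N L with h = L sinθ, N = mg cosθ:
mgh = mgL sinθ = (0.0118)(9.8)(10.0)sin28.9° = 0.55887 J
W_f = μ_k mg cosθ · L = (0.16)(0.0118)(9.8)cos28.9°·10.0 = 0.1620 J
½mv² = 0.55887 − 0.1620 = 0.39689 J
v = √(2 × 0.39689/0.0118) = 8.202 m/s

v = 8.20 m/s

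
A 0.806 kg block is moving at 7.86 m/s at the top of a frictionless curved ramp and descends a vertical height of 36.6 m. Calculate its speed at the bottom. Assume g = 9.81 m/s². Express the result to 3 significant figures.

v = 27.9 m/s

By conservation of mechanical energy, ½mv₀² + mgh = ½mv²
The mass cancels from both sides.
v² = v₀² + 2gh = (7.86)² + 2(9.81)(36.6) = 779.87
v = √779.87 = 27.93 m/s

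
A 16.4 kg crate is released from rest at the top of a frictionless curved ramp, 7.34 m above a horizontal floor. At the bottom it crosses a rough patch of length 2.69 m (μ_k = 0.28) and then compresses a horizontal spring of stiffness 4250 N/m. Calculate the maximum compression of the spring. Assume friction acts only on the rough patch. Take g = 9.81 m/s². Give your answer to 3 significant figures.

x = 0.706 m

Initial energy: E₁ = mgh = (16.4)(9.81)(7.34) = 1180.9 J
Friction removes W_f = μ_k mg d = (0.28)(16.4)(9.81)(2.69) = 121.2 J
Energy reaching the spring: E = 1180.9 − 121.2 = 1059.7 J
At max compression ½kx² = E ⇒ x = √(2E/k) = √(2 × 1059.7/4250) = 0.7062 m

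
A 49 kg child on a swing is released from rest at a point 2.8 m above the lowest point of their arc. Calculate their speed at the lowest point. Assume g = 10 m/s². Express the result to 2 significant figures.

v = 7.5 m/s

Equating total energy at the two states: mgh = ½mv²
The mass cancels from both sides.
v = √(2gh) = √(2 × 10 × 2.8) = √56.000 = 7.483 m/s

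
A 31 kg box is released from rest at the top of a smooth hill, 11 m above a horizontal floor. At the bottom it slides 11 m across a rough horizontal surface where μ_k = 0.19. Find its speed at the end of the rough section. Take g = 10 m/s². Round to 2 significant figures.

Energy at the top = energy at the end + work done against friction:
mgh = ½mv² + μ_k m g d
W_f = μ_k mg d = (0.19)(31)(10)(11) = 647.9 J
½mv² = mgh − W_f = 3410.0 − 647.9 = 2762.1 J
v = √(2 × 2762.1/31) = 13.35 m/s

v = 13 m/s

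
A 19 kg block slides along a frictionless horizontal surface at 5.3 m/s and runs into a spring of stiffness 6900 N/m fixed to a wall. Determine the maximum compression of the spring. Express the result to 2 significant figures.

x = 0.28 m

Conservation of energy between contact and max compression: ½mv² = ½kx²
x = v√(m/k) = 5.3 × √(19/6900) = 0.2781 m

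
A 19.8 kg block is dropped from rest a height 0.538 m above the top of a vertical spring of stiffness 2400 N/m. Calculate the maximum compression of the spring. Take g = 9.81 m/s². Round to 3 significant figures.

Let x be the compression. The total drop is H + x, and the block is instantaneously at rest at max compression, so energy conservation gives:
mg(H + x) = ½kx²
½(2400)x² − (19.8)(9.81)x − (19.8)(9.81)(0.538) = 0
1200x² − 194.2x − 104.5 = 0
x = [194.2 + √(37728 + 501600)]/(2 × 1200) = 0.3869 m

x = 0.387 m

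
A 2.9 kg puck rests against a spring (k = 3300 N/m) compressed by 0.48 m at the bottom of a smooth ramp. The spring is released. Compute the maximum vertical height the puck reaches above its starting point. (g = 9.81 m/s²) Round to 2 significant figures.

All spring PE becomes gravitational PE at the highest point: ½kx² = mgh
h = kx²/(2mg) = (3300)(0.48)²/(2 × 2.9 × 9.81) = 13.36 m

h = 13 m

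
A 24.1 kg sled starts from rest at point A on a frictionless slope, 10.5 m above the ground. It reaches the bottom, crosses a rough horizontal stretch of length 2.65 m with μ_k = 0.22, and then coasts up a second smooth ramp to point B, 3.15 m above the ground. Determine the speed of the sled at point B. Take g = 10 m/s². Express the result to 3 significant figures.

v = 11.6 m/s

Energy at A: mgh₁ = (24.1)(10)(10.5) = 2530.5 J
Friction loss: W_f = μ_k mg d = 140.5 J
At B: ½mv² + mgh₂ = mgh₁ − W_f
½mv² = 2530.5 − 140.5 − 759.15 = 1630.8 J
v = √(2 × 1630.8/24.1) = 11.63 m/s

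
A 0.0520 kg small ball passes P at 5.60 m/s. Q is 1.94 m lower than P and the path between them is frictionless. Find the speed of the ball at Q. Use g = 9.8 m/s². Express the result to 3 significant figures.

v = 8.33 m/s

Equating total energy at the two states: ½mv₀² + mgh = ½mv²
v² = v₀² + 2gh = (5.60)² + 2(9.8)(1.94) = 69.384
v = √69.384 = 8.330 m/s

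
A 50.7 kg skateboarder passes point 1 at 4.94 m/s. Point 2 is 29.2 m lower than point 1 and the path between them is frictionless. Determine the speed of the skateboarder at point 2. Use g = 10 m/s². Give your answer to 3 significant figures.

By conservation of mechanical energy, ½mv₀² + mgh = ½mv²
v² = v₀² + 2gh = (4.94)² + 2(10)(29.2) = 608.40
v = √608.40 = 24.67 m/s

v = 24.7 m/s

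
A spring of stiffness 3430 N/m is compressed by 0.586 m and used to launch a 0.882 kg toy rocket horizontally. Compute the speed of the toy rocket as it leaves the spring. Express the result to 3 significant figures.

v = 36.5 m/s

Conservation of energy: ½kx² = ½mv²
v = x√(k/m) = 0.586 × √(3430/0.882) = 36.54 m/s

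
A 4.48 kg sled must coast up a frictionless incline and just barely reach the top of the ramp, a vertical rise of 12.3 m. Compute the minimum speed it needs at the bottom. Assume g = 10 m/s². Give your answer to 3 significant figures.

v = 15.7 m/s

At the top it is momentarily at rest, so all KE converts to PE: ½mv² = mgh
v = √(2gh) = √(2 × 10 × 12.3) = 15.68 m/s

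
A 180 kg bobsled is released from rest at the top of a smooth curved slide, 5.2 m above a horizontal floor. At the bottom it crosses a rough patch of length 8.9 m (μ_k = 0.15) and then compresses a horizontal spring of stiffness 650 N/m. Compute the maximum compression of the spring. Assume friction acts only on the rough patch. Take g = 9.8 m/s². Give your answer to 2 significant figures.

x = 4.6 m

Initial energy: E₁ = mgh = (180)(9.8)(5.2) = 9172.8 J
Friction removes W_f = μ_k mg d = (0.15)(180)(9.8)(8.9) = 2355 J
Energy reaching the spring: E = 9172.8 − 2355 = 6817.9 J
At max compression ½kx² = E ⇒ x = √(2E/k) = √(2 × 6817.9/650) = 4.580 m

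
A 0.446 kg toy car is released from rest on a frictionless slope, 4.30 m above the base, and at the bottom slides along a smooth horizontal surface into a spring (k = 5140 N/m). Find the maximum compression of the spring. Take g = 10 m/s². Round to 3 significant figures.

x = 0.0864 m

Energy conservation (no friction) from release to max compression: mgh = ½kx²
x = √(2mgh/k) = √(2 × 0.446 × 10 × 4.30 / 5140) = 0.08638 m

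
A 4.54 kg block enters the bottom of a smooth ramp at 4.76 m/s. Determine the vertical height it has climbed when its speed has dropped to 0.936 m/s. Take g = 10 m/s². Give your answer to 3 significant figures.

Conservation of energy: ½mv₁² = ½mv₂² + mgh
h = (v₁² − v₂²)/(2g) = (4.76² − 0.936²)/(2 × 10) = 1.089 m

h = 1.09 m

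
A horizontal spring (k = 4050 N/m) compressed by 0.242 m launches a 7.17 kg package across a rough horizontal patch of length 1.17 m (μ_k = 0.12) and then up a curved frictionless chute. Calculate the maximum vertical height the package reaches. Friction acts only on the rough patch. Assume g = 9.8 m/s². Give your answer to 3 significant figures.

Spring energy: E₀ = ½kx² = ½(4050)(0.242)² = 118.59 J
Friction: W_f = μ_k mg d = (0.12)(7.17)(9.8)(1.17) = 9.865 J
Energy at base of ramp: E = 118.59 − 9.865 = 108.73 J
At max height all remaining energy is PE: mgh = E ⇒ h = E/(mg) = 108.73/(7.17 × 9.8) = 1.547 m

h = 1.55 m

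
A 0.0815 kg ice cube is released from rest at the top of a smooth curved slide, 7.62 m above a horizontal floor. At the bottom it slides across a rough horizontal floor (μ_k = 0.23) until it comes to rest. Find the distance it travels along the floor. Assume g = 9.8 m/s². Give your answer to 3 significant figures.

d = 33.1 m

Energy at the top = energy at the end + work done against friction:
At rest all PE has been dissipated by friction: mgh = μ_k m g d
d = h/μ_k = 7.62/0.23 = 33.13 m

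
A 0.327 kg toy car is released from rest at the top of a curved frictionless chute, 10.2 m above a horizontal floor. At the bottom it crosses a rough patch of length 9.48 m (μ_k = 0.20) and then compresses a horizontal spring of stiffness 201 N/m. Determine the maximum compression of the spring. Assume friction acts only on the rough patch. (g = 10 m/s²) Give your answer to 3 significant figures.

x = 0.520 m

Initial energy: E₁ = mgh = (0.327)(10)(10.2) = 33.354 J
Friction removes W_f = μ_k mg d = (0.20)(0.327)(10)(9.48) = 6.200 J
Energy reaching the spring: E = 33.354 − 6.200 = 27.154 J
At max compression ½kx² = E ⇒ x = √(2E/k) = √(2 × 27.154/201) = 0.5198 m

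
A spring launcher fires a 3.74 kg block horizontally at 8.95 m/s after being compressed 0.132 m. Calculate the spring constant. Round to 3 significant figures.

k = 17200 N/m

Energy stored in the spring equals the launch KE: ½kx² = ½mv²
k = mv²/x² = (3.74)(8.95)²/(0.132)² = 17194 N/m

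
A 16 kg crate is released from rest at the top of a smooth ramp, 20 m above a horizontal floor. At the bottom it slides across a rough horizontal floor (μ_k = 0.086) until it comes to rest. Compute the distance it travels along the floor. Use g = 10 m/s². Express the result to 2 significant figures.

d = 230 m

Energy bookkeeping (friction removes W_f = μ_k N d):
At rest all PE has been dissipated by friction: mgh = μ_k m g d
d = h/μ_k = 20/0.086 = 232.6 m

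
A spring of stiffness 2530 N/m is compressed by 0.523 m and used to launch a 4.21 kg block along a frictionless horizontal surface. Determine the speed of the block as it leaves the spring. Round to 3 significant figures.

v = 12.8 m/s

Spring PE converts entirely to kinetic energy: ½kx² = ½mv²
v = x√(k/m) = 0.523 × √(2530/4.21) = 12.82 m/s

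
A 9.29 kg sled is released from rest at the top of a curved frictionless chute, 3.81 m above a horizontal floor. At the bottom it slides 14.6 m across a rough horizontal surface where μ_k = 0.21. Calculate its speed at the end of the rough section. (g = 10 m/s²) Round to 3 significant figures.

v = 3.86 m/s

Applying the work–energy principle:
mgh = ½mv² + μ_k m g d
W_f = μ_k mg d = (0.21)(9.29)(10)(14.6) = 284.8 J
½mv² = mgh − W_f = 353.95 − 284.8 = 69.118 J
v = √(2 × 69.118/9.29) = 3.857 m/s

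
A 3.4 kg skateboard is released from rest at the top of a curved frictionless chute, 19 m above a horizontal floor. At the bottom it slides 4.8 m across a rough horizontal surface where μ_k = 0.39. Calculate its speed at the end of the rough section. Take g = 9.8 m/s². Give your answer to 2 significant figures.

v = 18 m/s

Applying the work–energy principle:
mgh = ½mv² + μ_k m g d
W_f = μ_k mg d = (0.39)(3.4)(9.8)(4.8) = 62.38 J
½mv² = mgh − W_f = 633.08 − 62.38 = 570.70 J
v = √(2 × 570.70/3.4) = 18.32 m/s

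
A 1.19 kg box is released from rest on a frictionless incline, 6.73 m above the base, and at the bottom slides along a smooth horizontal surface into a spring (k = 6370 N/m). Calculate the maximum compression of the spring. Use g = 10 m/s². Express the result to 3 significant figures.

Gravitational PE at the top equals spring PE at max compression: mgh = ½kx²
x = √(2mgh/k) = √(2 × 1.19 × 10 × 6.73 / 6370) = 0.1586 m

x = 0.159 m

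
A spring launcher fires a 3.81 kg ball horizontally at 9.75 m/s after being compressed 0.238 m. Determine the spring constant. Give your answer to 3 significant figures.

Energy stored in the spring equals the launch KE: ½kx² = ½mv²
k = mv²/x² = (3.81)(9.75)²/(0.238)² = 6394 N/m

k = 6390 N/m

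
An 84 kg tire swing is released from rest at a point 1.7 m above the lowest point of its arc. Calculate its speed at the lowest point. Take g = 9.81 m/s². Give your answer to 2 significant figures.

v = 5.8 m/s

By conservation of mechanical energy, mgh = ½mv²
The mass cancels from both sides.
v = √(2gh) = √(2 × 9.81 × 1.7) = √33.354 = 5.775 m/s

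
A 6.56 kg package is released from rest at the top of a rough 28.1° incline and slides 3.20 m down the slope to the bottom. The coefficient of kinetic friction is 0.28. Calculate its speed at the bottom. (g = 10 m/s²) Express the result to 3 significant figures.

v = 3.79 m/s

Taking the bottom as reference, mgh = ½mv² + μ_k N L with h = L sinθ, N = mg cosθ:
mgh = mgL sinθ = (6.56)(10)(3.20)sin28.1° = 98.875 J
W_f = μ_k mg cosθ · L = (0.28)(6.56)(10)cos28.1°·3.20 = 51.85 J
½mv² = 98.875 − 51.85 = 47.026 J
v = √(2 × 47.026/6.56) = 3.786 m/s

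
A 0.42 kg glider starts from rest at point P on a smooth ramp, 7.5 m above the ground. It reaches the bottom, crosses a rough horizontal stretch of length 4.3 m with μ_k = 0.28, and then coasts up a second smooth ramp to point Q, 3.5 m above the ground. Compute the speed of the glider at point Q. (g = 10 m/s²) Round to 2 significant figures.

Energy at P: mgh₁ = (0.42)(10)(7.5) = 31.500 J
Friction loss: W_f = μ_k mg d = 5.057 J
At Q: ½mv² + mgh₂ = mgh₁ − W_f
½mv² = 31.500 − 5.057 − 14.700 = 11.743 J
v = √(2 × 11.743/0.42) = 7.478 m/s

v = 7.5 m/s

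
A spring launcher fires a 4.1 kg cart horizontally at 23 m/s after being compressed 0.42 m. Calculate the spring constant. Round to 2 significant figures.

k = 12000 N/m

Energy stored in the spring equals the launch KE: ½kx² = ½mv²
k = mv²/x² = (4.1)(23)²/(0.42)² = 12295 N/m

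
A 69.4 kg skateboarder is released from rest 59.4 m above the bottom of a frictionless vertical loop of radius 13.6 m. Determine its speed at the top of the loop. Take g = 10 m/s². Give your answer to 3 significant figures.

v = 25.4 m/s

Energy conservation: mgh = ½mv_top² + mg(2r)
v_top² = 2g(h − 2r) = 2(10)(59.4 − 27.20) = 644.0
v_top = 25.38 m/s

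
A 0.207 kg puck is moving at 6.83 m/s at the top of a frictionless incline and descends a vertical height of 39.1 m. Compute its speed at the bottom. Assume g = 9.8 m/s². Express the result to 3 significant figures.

Mechanical energy is conserved (no friction): ½mv₀² + mgh = ½mv²
v² = v₀² + 2gh = (6.83)² + 2(9.8)(39.1) = 813.01
v = √813.01 = 28.51 m/s

v = 28.5 m/s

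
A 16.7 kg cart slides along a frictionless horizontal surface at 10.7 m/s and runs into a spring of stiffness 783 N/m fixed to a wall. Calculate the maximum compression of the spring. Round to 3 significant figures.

At max compression the cart is momentarily at rest: ½mv² = ½kx²
x = v√(m/k) = 10.7 × √(16.7/783) = 1.563 m

x = 1.56 m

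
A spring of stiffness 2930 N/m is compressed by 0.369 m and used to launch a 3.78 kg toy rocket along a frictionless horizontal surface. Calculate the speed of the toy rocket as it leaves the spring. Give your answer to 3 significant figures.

The toy rocket leaves the spring when the spring is at natural length, so ½kx² = ½mv²
v = x√(k/m) = 0.369 × √(2930/3.78) = 10.27 m/s

v = 10.3 m/s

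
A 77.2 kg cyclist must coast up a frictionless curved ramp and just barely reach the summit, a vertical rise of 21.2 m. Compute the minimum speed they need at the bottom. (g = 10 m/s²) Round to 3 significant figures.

v = 20.6 m/s

At the top they are momentarily at rest, so all KE converts to PE: ½mv² = mgh
v = √(2gh) = √(2 × 10 × 21.2) = 20.59 m/s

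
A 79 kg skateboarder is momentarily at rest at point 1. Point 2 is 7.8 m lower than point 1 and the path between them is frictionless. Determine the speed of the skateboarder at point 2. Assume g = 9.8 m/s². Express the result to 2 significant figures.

By conservation of mechanical energy, mgh = ½mv²
v = √(2gh) = √(2 × 9.8 × 7.8) = √152.88 = 12.36 m/s

v = 12 m/s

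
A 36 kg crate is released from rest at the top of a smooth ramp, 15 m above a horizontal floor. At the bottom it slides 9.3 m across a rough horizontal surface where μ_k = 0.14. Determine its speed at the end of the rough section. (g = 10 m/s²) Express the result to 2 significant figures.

v = 17 m/s

Energy at the top = energy at the end + work done against friction:
mgh = ½mv² + μ_k m g d
W_f = μ_k mg d = (0.14)(36)(10)(9.3) = 468.7 J
½mv² = mgh − W_f = 5400.0 − 468.7 = 4931.3 J
v = √(2 × 4931.3/36) = 16.55 m/s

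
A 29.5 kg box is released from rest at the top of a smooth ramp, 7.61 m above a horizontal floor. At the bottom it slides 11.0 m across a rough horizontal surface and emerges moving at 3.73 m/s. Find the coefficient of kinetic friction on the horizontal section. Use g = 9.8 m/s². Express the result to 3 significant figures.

Applying the work–energy principle:
mgh = ½mv² + μ_k m g d
mgh = 2200.1 J; ½mv² = 205.22 J
W_f = 2200.1 − 205.22 = 1995 J
μ_k = W_f/(mg·d) = 1995/(289.1 × 11.0) = 0.6273

μ_k = 0.627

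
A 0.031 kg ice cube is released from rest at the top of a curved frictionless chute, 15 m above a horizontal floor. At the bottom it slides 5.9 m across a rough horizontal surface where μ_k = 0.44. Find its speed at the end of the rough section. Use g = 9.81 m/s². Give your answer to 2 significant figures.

v = 16 m/s

Energy at the top = energy at the end + work done against friction:
mgh = ½mv² + μ_k m g d
W_f = μ_k mg d = (0.44)(0.031)(9.81)(5.9) = 0.7895 J
½mv² = mgh − W_f = 4.5617 − 0.7895 = 3.7722 J
v = √(2 × 3.7722/0.031) = 15.60 m/s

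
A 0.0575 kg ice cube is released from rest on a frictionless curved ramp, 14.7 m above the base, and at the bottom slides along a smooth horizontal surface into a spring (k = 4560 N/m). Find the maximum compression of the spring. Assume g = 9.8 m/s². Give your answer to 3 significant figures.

Gravitational PE at the top equals spring PE at max compression: mgh = ½kx²
x = √(2mgh/k) = √(2 × 0.0575 × 9.8 × 14.7 / 4560) = 0.06028 m

x = 0.0603 m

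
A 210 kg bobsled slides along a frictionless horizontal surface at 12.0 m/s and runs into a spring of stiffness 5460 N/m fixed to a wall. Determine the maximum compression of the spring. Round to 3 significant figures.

x = 2.35 m

At max compression the bobsled is momentarily at rest: ½mv² = ½kx²
x = v√(m/k) = 12.0 × √(210/5460) = 2.353 m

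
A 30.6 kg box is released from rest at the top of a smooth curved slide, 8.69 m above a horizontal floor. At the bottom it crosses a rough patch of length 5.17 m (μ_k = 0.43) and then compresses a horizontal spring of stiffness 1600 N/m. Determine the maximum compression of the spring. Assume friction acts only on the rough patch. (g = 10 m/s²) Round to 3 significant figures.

x = 1.57 m

Initial energy: E₁ = mgh = (30.6)(10)(8.69) = 2659.1 J
Friction removes W_f = μ_k mg d = (0.43)(30.6)(10)(5.17) = 680.3 J
Energy reaching the spring: E = 2659.1 − 680.3 = 1978.9 J
At max compression ½kx² = E ⇒ x = √(2E/k) = √(2 × 1978.9/1600) = 1.573 m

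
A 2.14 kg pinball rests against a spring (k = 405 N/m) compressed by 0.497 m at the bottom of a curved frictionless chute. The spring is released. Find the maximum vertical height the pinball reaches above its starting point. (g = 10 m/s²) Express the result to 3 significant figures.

All spring PE becomes gravitational PE at the highest point: ½kx² = mgh
h = kx²/(2mg) = (405)(0.497)²/(2 × 2.14 × 10) = 2.337 m

h = 2.34 m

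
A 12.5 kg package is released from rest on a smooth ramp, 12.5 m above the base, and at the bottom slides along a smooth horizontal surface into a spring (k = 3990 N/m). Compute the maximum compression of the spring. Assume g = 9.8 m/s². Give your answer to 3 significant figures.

x = 0.876 m

Energy conservation (no friction) from release to max compression: mgh = ½kx²
x = √(2mgh/k) = √(2 × 12.5 × 9.8 × 12.5 / 3990) = 0.8761 m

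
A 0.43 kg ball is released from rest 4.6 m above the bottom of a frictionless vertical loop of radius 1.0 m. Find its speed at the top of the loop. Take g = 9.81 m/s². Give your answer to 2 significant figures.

v = 7.1 m/s

Energy conservation: mgh = ½mv_top² + mg(2r)
v_top² = 2g(h − 2r) = 2(9.81)(4.6 − 2.000) = 51.01
v_top = 7.142 m/s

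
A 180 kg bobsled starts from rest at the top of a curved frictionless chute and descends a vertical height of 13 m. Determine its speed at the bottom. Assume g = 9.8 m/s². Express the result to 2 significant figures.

v = 16 m/s

By conservation of mechanical energy, mgh = ½mv²
The mass cancels from both sides.
v = √(2gh) = √(2 × 9.8 × 13) = √254.80 = 15.96 m/s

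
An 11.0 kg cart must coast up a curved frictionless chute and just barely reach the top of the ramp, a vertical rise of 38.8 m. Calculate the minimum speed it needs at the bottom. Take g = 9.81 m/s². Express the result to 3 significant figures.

v = 27.6 m/s

At the top it is momentarily at rest, so all KE converts to PE: ½mv² = mgh
v = √(2gh) = √(2 × 9.81 × 38.8) = 27.59 m/s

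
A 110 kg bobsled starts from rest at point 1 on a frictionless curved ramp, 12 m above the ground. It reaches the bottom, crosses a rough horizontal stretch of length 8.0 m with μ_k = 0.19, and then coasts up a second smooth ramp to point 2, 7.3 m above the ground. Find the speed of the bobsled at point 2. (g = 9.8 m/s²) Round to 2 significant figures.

Energy at 1: mgh₁ = (110)(9.8)(12) = 12936 J
Friction loss: W_f = μ_k mg d = 1639 J
At 2: ½mv² + mgh₂ = mgh₁ − W_f
½mv² = 12936 − 1639 − 7869.4 = 3428.0 J
v = √(2 × 3428.0/110) = 7.895 m/s

v = 7.9 m/s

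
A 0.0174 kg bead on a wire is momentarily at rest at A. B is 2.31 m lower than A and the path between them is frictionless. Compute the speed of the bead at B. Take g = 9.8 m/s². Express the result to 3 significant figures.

v = 6.73 m/s

By conservation of mechanical energy, mgh = ½mv²
v = √(2gh) = √(2 × 9.8 × 2.31) = √45.276 = 6.729 m/s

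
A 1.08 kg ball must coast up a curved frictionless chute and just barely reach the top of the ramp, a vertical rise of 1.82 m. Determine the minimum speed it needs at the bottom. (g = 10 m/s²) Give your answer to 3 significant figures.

v = 6.03 m/s

At the top it is momentarily at rest, so all KE converts to PE: ½mv² = mgh
v = √(2gh) = √(2 × 10 × 1.82) = 6.033 m/s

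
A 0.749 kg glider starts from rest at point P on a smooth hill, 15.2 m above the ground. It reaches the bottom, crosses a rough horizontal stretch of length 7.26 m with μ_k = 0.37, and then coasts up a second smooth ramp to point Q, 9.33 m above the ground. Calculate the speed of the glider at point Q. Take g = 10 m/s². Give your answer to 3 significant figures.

Energy at P: mgh₁ = (0.749)(10)(15.2) = 113.85 J
Friction loss: W_f = μ_k mg d = 20.12 J
At Q: ½mv² + mgh₂ = mgh₁ − W_f
½mv² = 113.85 − 20.12 − 69.882 = 23.847 J
v = √(2 × 23.847/0.749) = 7.980 m/s

v = 7.98 m/s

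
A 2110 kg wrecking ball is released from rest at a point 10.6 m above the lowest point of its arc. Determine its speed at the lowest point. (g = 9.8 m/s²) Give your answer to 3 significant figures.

By conservation of mechanical energy, mgh = ½mv²
v = √(2gh) = √(2 × 9.8 × 10.6) = √207.76 = 14.41 m/s

v = 14.4 m/s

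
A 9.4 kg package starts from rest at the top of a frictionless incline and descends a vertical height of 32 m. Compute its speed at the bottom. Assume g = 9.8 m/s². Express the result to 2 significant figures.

v = 25 m/s

Equating total energy at the two states: mgh = ½mv²
v = √(2gh) = √(2 × 9.8 × 32) = √627.20 = 25.04 m/s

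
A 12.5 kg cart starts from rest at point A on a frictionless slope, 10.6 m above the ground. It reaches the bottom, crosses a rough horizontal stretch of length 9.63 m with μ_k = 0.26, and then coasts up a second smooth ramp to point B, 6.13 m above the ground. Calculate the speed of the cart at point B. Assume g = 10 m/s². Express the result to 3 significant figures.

v = 6.27 m/s

Energy at A: mgh₁ = (12.5)(10)(10.6) = 1325.0 J
Friction loss: W_f = μ_k mg d = 313.0 J
At B: ½mv² + mgh₂ = mgh₁ − W_f
½mv² = 1325.0 − 313.0 − 766.25 = 245.77 J
v = √(2 × 245.77/12.5) = 6.271 m/s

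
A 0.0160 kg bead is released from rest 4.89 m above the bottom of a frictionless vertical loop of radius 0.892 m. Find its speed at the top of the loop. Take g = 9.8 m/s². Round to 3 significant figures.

Energy conservation: mgh = ½mv_top² + mg(2r)
v_top² = 2g(h − 2r) = 2(9.8)(4.89 − 1.784) = 60.88
v_top = 7.802 m/s

v = 7.80 m/s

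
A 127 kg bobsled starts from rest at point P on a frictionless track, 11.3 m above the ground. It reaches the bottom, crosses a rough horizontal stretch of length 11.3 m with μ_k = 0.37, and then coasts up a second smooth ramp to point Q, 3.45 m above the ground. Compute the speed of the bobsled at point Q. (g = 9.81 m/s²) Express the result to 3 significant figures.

Energy at P: mgh₁ = (127)(9.81)(11.3) = 14078 J
Friction loss: W_f = μ_k mg d = 5209 J
At Q: ½mv² + mgh₂ = mgh₁ − W_f
½mv² = 14078 − 5209 − 4298.3 = 4571.1 J
v = √(2 × 4571.1/127) = 8.484 m/s

v = 8.48 m/s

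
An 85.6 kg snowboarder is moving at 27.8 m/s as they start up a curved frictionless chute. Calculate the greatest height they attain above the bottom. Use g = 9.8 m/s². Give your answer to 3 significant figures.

h = 39.4 m

Setting KE at the bottom equal to PE gained: ½mv² = mgh
h = v²/(2g) = 27.8²/(2 × 9.8) = 39.43 m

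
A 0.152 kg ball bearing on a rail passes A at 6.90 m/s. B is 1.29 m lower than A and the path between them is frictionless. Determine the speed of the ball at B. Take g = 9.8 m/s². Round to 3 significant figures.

v = 8.54 m/s

By conservation of mechanical energy, ½mv₀² + mgh = ½mv²
The mass cancels from both sides.
v² = v₀² + 2gh = (6.90)² + 2(9.8)(1.29) = 72.894
v = √72.894 = 8.538 m/s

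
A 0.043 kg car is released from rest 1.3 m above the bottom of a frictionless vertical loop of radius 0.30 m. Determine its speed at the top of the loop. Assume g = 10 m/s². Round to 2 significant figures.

Energy conservation: mgh = ½mv_top² + mg(2r)
v_top² = 2g(h − 2r) = 2(10)(1.3 − 0.6000) = 14.00
v_top = 3.742 m/s

v = 3.7 m/s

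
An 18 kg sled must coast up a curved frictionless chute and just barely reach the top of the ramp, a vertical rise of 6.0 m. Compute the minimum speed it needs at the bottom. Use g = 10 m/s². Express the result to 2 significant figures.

At the top it is momentarily at rest, so all KE converts to PE: ½mv² = mgh
v = √(2gh) = √(2 × 10 × 6.0) = 10.95 m/s

v = 11 m/s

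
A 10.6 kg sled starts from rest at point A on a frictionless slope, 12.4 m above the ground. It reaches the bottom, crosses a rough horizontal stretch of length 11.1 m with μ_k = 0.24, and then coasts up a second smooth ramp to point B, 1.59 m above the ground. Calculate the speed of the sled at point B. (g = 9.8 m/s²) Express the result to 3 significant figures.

Energy at A: mgh₁ = (10.6)(9.8)(12.4) = 1288.1 J
Friction loss: W_f = μ_k mg d = 276.7 J
At B: ½mv² + mgh₂ = mgh₁ − W_f
½mv² = 1288.1 − 276.7 − 165.17 = 846.21 J
v = √(2 × 846.21/10.6) = 12.64 m/s

v = 12.6 m/s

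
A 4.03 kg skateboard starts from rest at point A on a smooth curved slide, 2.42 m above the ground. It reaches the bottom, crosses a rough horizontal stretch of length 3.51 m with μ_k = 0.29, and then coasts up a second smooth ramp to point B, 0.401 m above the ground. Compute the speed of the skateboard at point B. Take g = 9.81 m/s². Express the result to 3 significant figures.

v = 4.43 m/s

Energy at A: mgh₁ = (4.03)(9.81)(2.42) = 95.673 J
Friction loss: W_f = μ_k mg d = 40.24 J
At B: ½mv² + mgh₂ = mgh₁ − W_f
½mv² = 95.673 − 40.24 − 15.853 = 39.578 J
v = √(2 × 39.578/4.03) = 4.432 m/s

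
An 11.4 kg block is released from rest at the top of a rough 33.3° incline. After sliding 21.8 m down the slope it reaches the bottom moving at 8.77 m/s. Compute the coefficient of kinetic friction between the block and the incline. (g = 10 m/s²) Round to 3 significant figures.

μ_k = 0.446

The energy dissipated by friction is the PE lost minus the KE gained:
mgL sinθ = 1364.4 J; ½mv² = 438.40 J
W_f = 1364.4 − 438.40 = 926.0 J
μ_k = W_f/(mg cosθ · L) = 926.0/(95.28 × 21.8) = 0.4458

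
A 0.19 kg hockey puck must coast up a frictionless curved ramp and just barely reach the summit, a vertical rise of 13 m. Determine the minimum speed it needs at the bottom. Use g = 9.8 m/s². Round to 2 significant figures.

At the top it is momentarily at rest, so all KE converts to PE: ½mv² = mgh
v = √(2gh) = √(2 × 9.8 × 13) = 15.96 m/s

v = 16 m/s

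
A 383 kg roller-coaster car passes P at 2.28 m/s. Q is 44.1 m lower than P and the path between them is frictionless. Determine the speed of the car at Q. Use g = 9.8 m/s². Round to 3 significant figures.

v = 29.5 m/s

Equating total energy at the two states: ½mv₀² + mgh = ½mv²
The mass cancels from both sides.
v² = v₀² + 2gh = (2.28)² + 2(9.8)(44.1) = 869.56
v = √869.56 = 29.49 m/s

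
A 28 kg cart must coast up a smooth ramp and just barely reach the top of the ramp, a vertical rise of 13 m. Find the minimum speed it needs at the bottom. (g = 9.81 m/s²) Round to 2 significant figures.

At the top it is momentarily at rest, so all KE converts to PE: ½mv² = mgh
v = √(2gh) = √(2 × 9.81 × 13) = 15.97 m/s

v = 16 m/s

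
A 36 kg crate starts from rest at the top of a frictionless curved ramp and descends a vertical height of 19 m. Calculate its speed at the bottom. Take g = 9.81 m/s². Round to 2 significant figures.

v = 19 m/s

Mechanical energy is conserved (no friction): mgh = ½mv²
v = √(2gh) = √(2 × 9.81 × 19) = √372.78 = 19.31 m/s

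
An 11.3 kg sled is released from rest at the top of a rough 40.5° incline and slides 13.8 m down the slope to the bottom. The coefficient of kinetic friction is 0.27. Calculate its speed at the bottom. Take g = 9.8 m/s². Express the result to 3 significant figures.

Taking the bottom as reference, mgh = ½mv² + μ_k N L with h = L sinθ, N = mg cosθ:
mgh = mgL sinθ = (11.3)(9.8)(13.8)sin40.5° = 992.49 J
W_f = μ_k mg cosθ · L = (0.27)(11.3)(9.8)cos40.5°·13.8 = 313.8 J
½mv² = 992.49 − 313.8 = 678.74 J
v = √(2 × 678.74/11.3) = 10.96 m/s

v = 11.0 m/s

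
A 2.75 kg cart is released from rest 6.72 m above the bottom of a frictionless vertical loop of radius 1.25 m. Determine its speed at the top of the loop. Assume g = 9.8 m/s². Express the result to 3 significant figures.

Energy conservation: mgh = ½mv_top² + mg(2r)
v_top² = 2g(h − 2r) = 2(9.8)(6.72 − 2.500) = 82.71
v_top = 9.095 m/s

v = 9.09 m/s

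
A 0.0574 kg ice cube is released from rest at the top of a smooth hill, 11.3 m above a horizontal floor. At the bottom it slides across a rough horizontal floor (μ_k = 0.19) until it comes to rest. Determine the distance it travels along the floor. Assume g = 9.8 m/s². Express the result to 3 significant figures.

d = 59.5 m

Energy at the top = energy at the end + work done against friction:
At rest all PE has been dissipated by friction: mgh = μ_k m g d
d = h/μ_k = 11.3/0.19 = 59.47 m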